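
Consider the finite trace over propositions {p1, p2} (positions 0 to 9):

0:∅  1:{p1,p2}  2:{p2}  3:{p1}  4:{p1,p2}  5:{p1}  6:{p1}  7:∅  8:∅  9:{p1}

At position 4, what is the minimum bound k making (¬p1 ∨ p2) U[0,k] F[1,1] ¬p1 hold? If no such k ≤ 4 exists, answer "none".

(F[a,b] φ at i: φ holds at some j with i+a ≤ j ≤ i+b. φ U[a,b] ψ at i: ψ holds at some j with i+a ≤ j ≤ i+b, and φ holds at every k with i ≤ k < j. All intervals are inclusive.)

Need earliest j ≥ 4 with F[1,1] ¬p1, and (¬p1 ∨ p2) at every k in [4,j-1].
  j=4: rhs fails.
  j=5: rhs fails.
  j=6: rhs holds but lhs fails at k=5.
  j=7: rhs holds but lhs fails at k=5.
  j=8: rhs fails.
No witness within the range → none.

none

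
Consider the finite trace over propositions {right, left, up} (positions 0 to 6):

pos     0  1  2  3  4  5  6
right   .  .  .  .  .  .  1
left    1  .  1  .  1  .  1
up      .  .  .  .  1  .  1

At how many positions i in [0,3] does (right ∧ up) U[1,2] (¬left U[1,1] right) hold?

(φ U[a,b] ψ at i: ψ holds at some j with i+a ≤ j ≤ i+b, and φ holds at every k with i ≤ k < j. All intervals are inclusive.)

Evaluate at each i in [0,3]:
  i=0: ✗ (no rhs in [1,2])
  i=1: ✗ (no rhs in [2,3])
  i=2: ✗ (no rhs in [3,4])
  i=3: ✗ (lhs fails at k=3 before rhs at j=5)
Positions where it holds: {} → 0.

0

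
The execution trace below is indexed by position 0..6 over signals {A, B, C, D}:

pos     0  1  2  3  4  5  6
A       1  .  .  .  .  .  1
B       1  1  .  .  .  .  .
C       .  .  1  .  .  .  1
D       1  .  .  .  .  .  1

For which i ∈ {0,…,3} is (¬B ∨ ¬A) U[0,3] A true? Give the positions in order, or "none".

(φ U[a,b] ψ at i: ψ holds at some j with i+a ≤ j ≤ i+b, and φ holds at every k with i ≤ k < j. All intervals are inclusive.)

0, 3

Evaluate at each i in [0,3]:
  i=0: ✓ (rhs at j=0)
  i=1: ✗ (no rhs in [1,4])
  i=2: ✗ (no rhs in [2,5])
  i=3: ✓ (rhs at j=6; lhs holds on [3,5])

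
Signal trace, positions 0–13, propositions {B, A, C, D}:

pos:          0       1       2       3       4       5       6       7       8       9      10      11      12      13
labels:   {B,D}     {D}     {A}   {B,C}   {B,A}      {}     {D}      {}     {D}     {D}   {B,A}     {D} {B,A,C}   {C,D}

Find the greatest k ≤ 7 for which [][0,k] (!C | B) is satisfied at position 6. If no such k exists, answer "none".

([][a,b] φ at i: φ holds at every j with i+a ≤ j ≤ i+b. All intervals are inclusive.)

6

(!C | B) must hold from j=6 onward; find where it first fails.
  j=6: holds
  j=7: holds
  j=8: holds
  j=9: holds
  j=10: holds
  j=11: holds
  j=12: holds
  j=13: fails
Holds on [6,12], so largest k = 6.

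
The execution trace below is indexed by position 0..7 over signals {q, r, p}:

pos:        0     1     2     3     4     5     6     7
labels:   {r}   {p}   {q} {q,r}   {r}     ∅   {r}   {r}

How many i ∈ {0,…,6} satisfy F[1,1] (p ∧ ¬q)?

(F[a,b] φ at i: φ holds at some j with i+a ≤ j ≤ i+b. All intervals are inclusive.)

Evaluate at each i in [0,6]:
  i=0: ✓ (witness j=1)
  i=1: ✗ (none in [2,2])
  i=2: ✗ (none in [3,3])
  i=3: ✗ (none in [4,4])
  i=4: ✗ (none in [5,5])
  i=5: ✗ (none in [6,6])
  i=6: ✗ (none in [7,7])
Positions where it holds: {0} → 1.

1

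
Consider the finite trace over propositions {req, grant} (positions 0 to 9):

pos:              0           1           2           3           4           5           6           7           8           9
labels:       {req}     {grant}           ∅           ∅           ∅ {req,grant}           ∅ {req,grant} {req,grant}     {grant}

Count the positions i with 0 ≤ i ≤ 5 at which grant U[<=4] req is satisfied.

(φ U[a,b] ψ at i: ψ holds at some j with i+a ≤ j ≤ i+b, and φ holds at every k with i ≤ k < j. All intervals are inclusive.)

2

Evaluate at each i in [0,5]:
  i=0: ✓ (rhs at j=0)
  i=1: ✗ (lhs fails at k=2 before rhs at j=5)
  i=2: ✗ (lhs fails at k=2 before rhs at j=5)
  i=3: ✗ (lhs fails at k=3 before rhs at j=5)
  i=4: ✗ (lhs fails at k=4 before rhs at j=5)
  i=5: ✓ (rhs at j=5)
Positions where it holds: {0, 5} → 2.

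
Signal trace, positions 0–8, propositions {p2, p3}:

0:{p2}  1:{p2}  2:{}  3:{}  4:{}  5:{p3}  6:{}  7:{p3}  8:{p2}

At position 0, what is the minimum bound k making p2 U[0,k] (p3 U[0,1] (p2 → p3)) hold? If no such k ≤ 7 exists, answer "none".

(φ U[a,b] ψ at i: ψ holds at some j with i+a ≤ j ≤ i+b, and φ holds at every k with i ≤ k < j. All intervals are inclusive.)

Need earliest j ≥ 0 with (p3 U[0,1] (p2 → p3)), and p2 at every k in [0,j-1].
  j=0: rhs fails.
  j=1: rhs fails.
  j=2: rhs holds; lhs holds on [0,1]. k = 2.

2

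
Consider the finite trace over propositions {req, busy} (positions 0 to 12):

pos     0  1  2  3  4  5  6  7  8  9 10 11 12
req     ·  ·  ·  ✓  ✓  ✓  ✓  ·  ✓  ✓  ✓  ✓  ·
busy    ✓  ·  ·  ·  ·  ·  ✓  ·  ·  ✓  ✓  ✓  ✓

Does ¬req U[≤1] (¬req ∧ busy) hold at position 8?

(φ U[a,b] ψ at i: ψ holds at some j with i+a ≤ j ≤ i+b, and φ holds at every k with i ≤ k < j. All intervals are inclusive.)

Need some j in [8,9] with (¬req ∧ busy), and ¬req at every k in [8,j-1].
  j=8: (¬req ∧ busy) false.
  j=9: (¬req ∧ busy) false.
No j in the window works → until fails.

False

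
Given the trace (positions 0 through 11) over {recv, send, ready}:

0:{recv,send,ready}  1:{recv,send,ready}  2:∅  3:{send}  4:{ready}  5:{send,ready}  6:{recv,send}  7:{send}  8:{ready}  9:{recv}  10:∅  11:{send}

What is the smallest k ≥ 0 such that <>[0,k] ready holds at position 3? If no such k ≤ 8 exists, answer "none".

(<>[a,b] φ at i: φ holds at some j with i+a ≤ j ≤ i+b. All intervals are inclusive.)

1

Scan j = 3,4,… for ready:
  j=3: fails
  j=4: holds
First hit at j=4, so smallest k = 4-3 = 1.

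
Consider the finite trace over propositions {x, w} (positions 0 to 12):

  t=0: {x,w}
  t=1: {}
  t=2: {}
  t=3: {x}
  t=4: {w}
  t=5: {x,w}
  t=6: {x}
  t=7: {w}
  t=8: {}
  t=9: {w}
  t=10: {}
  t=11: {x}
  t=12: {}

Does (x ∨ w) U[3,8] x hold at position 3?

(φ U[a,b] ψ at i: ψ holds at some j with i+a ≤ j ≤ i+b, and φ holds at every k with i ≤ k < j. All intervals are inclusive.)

True

Need some j in [6,11] with x, and (x ∨ w) at every k in [3,j-1].
  j=6: x holds; (x ∨ w) holds at every k in [3,5] → satisfied.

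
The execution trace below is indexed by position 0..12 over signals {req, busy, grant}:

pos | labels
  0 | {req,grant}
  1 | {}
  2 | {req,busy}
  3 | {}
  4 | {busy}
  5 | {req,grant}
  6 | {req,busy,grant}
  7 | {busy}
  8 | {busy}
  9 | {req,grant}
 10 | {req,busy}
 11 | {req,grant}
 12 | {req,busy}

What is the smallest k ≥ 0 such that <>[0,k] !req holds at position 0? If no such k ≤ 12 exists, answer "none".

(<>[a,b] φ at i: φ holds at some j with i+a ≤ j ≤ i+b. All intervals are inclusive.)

1

Scan j = 0,1,… for !req:
  j=0: fails
  j=1: holds
First hit at j=1, so smallest k = 1-0 = 1.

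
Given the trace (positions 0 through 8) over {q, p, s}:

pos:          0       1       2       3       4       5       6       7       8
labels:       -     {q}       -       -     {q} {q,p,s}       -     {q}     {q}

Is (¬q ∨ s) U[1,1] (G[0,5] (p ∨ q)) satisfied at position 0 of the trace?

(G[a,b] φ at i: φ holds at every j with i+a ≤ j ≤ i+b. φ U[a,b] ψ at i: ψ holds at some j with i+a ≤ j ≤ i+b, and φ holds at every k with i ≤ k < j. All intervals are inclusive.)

Need some j in [1,1] with G[0,5] (p ∨ q), and (¬q ∨ s) at every k in [0,j-1].
  j=1: G[0,5] (p ∨ q) — fails at 2.
No j in the window works → until fails.

Does not hold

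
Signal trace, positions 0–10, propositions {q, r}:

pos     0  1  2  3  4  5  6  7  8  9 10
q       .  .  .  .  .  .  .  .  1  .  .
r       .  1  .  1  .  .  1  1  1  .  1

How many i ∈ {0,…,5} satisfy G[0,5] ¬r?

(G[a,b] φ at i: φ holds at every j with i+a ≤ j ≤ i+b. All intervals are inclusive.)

0

Evaluate at each i in [0,5]:
  i=0: ✗ (fails at j=1)
  i=1: ✗ (fails at j=1)
  i=2: ✗ (fails at j=3)
  i=3: ✗ (fails at j=3)
  i=4: ✗ (fails at j=6)
  i=5: ✗ (fails at j=6)
Positions where it holds: {} → 0.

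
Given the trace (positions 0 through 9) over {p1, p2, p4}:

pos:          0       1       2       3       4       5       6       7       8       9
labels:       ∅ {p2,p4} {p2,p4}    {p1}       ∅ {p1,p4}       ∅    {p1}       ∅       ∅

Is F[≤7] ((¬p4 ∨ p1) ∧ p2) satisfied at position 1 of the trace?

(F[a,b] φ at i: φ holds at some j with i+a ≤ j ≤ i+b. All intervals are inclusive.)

No

Check ((¬p4 ∨ p1) ∧ p2) at each j in [1,8]:
  j=1: false
  j=2: false
  j=3: false
  j=4: false
  j=5: false
  j=6: false
  j=7: false
  j=8: false
No position in the window satisfies it → formula fails.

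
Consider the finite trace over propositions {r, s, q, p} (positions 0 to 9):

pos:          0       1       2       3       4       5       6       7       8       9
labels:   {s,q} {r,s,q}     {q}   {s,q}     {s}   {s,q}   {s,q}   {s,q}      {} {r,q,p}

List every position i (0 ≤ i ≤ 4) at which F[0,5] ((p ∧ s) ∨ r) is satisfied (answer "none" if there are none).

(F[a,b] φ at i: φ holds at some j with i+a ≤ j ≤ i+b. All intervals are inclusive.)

Evaluate at each i in [0,4]:
  i=0: ✓ (witness j=1)
  i=1: ✓ (witness j=1)
  i=2: ✗ (none in [2,7])
  i=3: ✗ (none in [3,8])
  i=4: ✓ (witness j=9)

0, 1, 4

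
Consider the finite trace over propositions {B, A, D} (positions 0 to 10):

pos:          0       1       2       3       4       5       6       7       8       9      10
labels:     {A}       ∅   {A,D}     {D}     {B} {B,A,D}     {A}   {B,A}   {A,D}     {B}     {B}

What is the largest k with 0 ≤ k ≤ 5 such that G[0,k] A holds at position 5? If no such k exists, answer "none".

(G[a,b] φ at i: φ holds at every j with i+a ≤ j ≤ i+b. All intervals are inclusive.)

3

A must hold from j=5 onward; find where it first fails.
  j=5: holds
  j=6: holds
  j=7: holds
  j=8: holds
  j=9: fails
Holds on [5,8], so largest k = 3.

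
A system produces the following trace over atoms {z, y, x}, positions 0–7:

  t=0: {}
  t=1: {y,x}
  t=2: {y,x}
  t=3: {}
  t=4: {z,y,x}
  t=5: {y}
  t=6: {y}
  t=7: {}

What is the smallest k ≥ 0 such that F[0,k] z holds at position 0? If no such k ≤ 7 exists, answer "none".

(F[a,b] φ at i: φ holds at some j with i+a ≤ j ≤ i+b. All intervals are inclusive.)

Scan j = 0,1,… for z:
  j=0: fails
  j=1: fails
  j=2: fails
  j=3: fails
  j=4: holds
First hit at j=4, so smallest k = 4-0 = 4.

4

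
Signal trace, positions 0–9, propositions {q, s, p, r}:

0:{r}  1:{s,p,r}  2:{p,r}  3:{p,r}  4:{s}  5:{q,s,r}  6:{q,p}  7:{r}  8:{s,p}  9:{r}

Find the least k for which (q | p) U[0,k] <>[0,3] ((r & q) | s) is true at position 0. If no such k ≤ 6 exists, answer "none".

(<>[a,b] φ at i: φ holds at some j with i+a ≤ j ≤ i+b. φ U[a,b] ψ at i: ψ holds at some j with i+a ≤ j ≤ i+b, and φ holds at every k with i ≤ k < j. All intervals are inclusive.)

0

Need earliest j ≥ 0 with <>[0,3] ((r & q) | s), and (q | p) at every k in [0,j-1].
  j=0: rhs holds (empty prefix). k = 0.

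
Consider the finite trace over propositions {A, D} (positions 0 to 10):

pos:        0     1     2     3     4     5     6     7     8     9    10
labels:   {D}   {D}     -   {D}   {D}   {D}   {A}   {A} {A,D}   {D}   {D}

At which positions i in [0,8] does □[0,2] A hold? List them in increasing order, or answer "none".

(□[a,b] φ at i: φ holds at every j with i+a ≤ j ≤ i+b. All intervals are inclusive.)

6

Evaluate at each i in [0,8]:
  i=0: ✗ (fails at j=0)
  i=1: ✗ (fails at j=1)
  i=2: ✗ (fails at j=2)
  i=3: ✗ (fails at j=3)
  i=4: ✗ (fails at j=4)
  i=5: ✗ (fails at j=5)
  i=6: ✓ (all of [6,8])
  i=7: ✗ (fails at j=9)
  i=8: ✗ (fails at j=9)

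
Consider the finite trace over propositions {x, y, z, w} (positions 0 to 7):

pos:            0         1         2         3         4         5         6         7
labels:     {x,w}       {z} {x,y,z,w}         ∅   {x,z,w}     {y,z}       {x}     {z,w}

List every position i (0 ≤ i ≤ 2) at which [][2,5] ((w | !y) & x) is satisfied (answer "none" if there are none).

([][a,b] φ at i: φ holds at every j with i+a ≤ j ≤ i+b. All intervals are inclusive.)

Evaluate at each i in [0,2]:
  i=0: ✗ (fails at j=3)
  i=1: ✗ (fails at j=3)
  i=2: ✗ (fails at j=5)

none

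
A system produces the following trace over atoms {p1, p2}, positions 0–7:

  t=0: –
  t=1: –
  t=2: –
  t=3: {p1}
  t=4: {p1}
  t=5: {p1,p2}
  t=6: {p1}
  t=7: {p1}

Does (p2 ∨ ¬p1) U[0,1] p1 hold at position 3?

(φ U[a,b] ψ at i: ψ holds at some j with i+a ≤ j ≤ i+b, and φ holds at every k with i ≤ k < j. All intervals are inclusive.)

Need some j in [3,4] with p1, and (p2 ∨ ¬p1) at every k in [3,j-1].
  j=3: p1 holds; no prefix to check → satisfied.

Yes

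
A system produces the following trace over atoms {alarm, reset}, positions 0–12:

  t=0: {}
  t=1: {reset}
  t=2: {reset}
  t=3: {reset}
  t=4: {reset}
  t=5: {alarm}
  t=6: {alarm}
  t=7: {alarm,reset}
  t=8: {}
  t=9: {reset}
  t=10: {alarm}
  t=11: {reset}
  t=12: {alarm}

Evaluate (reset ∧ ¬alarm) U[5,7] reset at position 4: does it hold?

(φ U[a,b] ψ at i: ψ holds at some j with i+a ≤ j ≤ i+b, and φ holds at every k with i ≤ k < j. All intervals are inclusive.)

Need some j in [9,11] with reset, and (reset ∧ ¬alarm) at every k in [4,j-1].
  j=9: reset holds, but (reset ∧ ¬alarm) fails at k=5 → not this j.
  j=10: reset false.
  j=11: reset holds, but (reset ∧ ¬alarm) fails at k=5 → not this j.
No j in the window works → until fails.

No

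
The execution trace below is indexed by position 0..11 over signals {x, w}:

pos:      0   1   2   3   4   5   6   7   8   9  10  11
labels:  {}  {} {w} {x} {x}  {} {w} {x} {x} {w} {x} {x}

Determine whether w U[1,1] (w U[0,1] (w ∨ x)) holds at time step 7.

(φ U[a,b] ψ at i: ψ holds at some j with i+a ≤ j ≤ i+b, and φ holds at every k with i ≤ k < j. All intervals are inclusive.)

No

Need some j in [8,8] with (w U[0,1] (w ∨ x)), and w at every k in [7,j-1].
  j=8: (w U[0,1] (w ∨ x)) holds, but w fails at k=7 → not this j.
No j in the window works → until fails.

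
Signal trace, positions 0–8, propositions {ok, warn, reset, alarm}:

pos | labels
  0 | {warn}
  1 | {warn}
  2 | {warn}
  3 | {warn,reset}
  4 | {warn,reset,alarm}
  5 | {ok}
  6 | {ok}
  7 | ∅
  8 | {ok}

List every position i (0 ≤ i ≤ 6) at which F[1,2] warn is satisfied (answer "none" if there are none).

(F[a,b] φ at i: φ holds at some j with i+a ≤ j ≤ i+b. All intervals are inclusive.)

0, 1, 2, 3

Evaluate at each i in [0,6]:
  i=0: ✓ (witness j=1)
  i=1: ✓ (witness j=2)
  i=2: ✓ (witness j=3)
  i=3: ✓ (witness j=4)
  i=4: ✗ (none in [5,6])
  i=5: ✗ (none in [6,7])
  i=6: ✗ (none in [7,8])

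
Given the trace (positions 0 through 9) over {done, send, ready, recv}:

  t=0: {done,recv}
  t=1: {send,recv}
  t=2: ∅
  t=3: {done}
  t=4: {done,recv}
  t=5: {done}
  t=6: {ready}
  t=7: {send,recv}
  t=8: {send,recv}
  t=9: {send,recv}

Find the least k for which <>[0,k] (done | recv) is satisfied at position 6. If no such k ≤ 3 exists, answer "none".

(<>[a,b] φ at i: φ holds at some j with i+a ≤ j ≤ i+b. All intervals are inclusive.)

Scan j = 6,7,… for (done | recv):
  j=6: fails
  j=7: holds
First hit at j=7, so smallest k = 7-6 = 1.

1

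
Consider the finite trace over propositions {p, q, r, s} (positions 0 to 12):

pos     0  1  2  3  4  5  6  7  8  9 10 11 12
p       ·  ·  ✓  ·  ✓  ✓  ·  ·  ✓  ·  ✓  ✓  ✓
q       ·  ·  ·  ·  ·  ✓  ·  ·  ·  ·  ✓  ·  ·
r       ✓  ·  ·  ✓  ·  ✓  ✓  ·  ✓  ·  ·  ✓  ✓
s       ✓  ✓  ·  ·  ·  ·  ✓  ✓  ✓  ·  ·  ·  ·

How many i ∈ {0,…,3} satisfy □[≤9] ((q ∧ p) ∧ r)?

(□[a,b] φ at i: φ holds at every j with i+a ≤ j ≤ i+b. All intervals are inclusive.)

0

Evaluate at each i in [0,3]:
  i=0: ✗ (fails at j=0)
  i=1: ✗ (fails at j=1)
  i=2: ✗ (fails at j=2)
  i=3: ✗ (fails at j=3)
Positions where it holds: {} → 0.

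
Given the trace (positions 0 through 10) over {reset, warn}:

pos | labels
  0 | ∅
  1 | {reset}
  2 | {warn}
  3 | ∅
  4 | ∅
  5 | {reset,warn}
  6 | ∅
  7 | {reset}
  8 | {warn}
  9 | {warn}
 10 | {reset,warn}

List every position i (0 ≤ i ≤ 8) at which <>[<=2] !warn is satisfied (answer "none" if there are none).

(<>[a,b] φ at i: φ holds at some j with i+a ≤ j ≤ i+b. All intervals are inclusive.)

Evaluate at each i in [0,8]:
  i=0: ✓ (witness j=0)
  i=1: ✓ (witness j=1)
  i=2: ✓ (witness j=3)
  i=3: ✓ (witness j=3)
  i=4: ✓ (witness j=4)
  i=5: ✓ (witness j=6)
  i=6: ✓ (witness j=6)
  i=7: ✓ (witness j=7)
  i=8: ✗ (none in [8,10])

0, 1, 2, 3, 4, 5, 6, 7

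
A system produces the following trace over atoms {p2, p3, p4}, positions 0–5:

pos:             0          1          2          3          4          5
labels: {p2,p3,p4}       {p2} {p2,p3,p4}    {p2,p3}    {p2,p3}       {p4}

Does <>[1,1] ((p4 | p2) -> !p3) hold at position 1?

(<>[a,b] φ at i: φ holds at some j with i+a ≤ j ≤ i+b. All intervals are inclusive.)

Check ((p4 | p2) -> !p3) at each j in [2,2]:
  j=2: false
No position in the window satisfies it → formula fails.

Does not hold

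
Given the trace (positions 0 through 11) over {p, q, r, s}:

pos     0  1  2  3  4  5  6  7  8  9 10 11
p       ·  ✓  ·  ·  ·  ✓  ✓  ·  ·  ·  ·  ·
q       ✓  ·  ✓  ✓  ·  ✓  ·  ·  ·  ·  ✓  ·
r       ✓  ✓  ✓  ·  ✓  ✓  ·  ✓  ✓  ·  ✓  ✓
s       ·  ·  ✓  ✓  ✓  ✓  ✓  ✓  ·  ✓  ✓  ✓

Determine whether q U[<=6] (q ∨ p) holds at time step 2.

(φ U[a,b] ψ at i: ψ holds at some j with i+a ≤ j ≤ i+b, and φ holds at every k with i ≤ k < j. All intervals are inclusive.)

Need some j in [2,8] with (q ∨ p), and q at every k in [2,j-1].
  j=2: (q ∨ p) holds; no prefix to check → satisfied.

Yes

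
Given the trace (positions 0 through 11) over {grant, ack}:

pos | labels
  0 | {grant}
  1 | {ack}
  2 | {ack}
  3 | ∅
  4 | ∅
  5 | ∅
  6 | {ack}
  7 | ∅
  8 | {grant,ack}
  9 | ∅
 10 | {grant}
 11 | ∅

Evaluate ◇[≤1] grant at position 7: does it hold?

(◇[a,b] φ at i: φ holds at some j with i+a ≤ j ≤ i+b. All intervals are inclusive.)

True

Check grant at each j in [7,8]:
  j=7: false
  j=8: true
Found at j=8 → formula holds.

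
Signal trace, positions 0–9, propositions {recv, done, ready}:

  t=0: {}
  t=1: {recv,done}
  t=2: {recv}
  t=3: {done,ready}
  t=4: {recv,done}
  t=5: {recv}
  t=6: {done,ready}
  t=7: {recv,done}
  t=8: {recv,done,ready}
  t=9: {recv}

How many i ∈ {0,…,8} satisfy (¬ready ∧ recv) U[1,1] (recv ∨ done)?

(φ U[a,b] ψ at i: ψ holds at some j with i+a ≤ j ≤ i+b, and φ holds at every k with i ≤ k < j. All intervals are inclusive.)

Evaluate at each i in [0,8]:
  i=0: ✗ (lhs fails at k=0 before rhs at j=1)
  i=1: ✓ (rhs at j=2; lhs holds on [1,1])
  i=2: ✓ (rhs at j=3; lhs holds on [2,2])
  i=3: ✗ (lhs fails at k=3 before rhs at j=4)
  i=4: ✓ (rhs at j=5; lhs holds on [4,4])
  i=5: ✓ (rhs at j=6; lhs holds on [5,5])
  i=6: ✗ (lhs fails at k=6 before rhs at j=7)
  i=7: ✓ (rhs at j=8; lhs holds on [7,7])
  i=8: ✗ (lhs fails at k=8 before rhs at j=9)
Positions where it holds: {1, 2, 4, 5, 7} → 5.

5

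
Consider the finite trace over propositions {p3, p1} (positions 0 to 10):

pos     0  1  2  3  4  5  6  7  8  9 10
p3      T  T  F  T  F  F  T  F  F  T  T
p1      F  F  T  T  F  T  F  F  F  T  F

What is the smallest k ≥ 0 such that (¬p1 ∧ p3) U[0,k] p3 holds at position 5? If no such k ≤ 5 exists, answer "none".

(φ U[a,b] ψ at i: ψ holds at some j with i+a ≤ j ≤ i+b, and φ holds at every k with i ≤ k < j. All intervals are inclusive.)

none

Need earliest j ≥ 5 with p3, and (¬p1 ∧ p3) at every k in [5,j-1].
  j=5: rhs fails.
  j=6: rhs holds but lhs fails at k=5.
  j=7: rhs fails.
  j=8: rhs fails.
  j=9: rhs holds but lhs fails at k=5.
  j=10: rhs holds but lhs fails at k=5.
No witness within the range → none.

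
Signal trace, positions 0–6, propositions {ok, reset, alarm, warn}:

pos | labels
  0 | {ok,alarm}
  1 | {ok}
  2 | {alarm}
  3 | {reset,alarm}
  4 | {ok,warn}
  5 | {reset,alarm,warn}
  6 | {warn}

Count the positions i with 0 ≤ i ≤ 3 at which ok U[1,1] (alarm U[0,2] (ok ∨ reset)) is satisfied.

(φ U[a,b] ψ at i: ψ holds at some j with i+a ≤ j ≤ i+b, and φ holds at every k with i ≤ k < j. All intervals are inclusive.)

2

Evaluate at each i in [0,3]:
  i=0: ✓ (rhs at j=1; lhs holds on [0,0])
  i=1: ✓ (rhs at j=2; lhs holds on [1,1])
  i=2: ✗ (lhs fails at k=2 before rhs at j=3)
  i=3: ✗ (lhs fails at k=3 before rhs at j=4)
Positions where it holds: {0, 1} → 2.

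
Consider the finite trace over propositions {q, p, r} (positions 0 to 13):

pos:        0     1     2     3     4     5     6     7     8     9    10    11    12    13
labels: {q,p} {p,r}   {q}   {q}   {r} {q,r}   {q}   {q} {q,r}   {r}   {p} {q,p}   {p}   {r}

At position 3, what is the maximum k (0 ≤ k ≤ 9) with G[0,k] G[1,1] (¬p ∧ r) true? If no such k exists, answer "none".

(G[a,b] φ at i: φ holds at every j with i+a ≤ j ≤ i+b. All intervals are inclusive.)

G[1,1] (¬p ∧ r) must hold from j=3 onward; find where it first fails.
  j=3: holds
  j=4: holds
  j=5: fails
Holds on [3,4], so largest k = 1.

1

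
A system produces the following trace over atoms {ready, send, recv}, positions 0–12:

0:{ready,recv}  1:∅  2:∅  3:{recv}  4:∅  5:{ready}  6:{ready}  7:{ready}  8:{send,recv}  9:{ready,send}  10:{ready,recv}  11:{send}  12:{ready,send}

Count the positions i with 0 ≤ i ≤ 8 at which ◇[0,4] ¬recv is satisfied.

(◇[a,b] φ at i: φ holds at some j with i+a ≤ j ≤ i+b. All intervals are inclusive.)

Evaluate at each i in [0,8]:
  i=0: ✓ (witness j=1)
  i=1: ✓ (witness j=1)
  i=2: ✓ (witness j=2)
  i=3: ✓ (witness j=4)
  i=4: ✓ (witness j=4)
  i=5: ✓ (witness j=5)
  i=6: ✓ (witness j=6)
  i=7: ✓ (witness j=7)
  i=8: ✓ (witness j=9)
Positions where it holds: {0, 1, 2, 3, 4, 5, 6, 7, 8} → 9.

9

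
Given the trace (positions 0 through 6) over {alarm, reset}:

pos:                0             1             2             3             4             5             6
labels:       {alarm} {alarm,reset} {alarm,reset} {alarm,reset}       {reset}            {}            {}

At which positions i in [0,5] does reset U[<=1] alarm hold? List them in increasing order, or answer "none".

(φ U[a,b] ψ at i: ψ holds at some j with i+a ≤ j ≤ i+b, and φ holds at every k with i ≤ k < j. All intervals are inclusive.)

0, 1, 2, 3

Evaluate at each i in [0,5]:
  i=0: ✓ (rhs at j=0)
  i=1: ✓ (rhs at j=1)
  i=2: ✓ (rhs at j=2)
  i=3: ✓ (rhs at j=3)
  i=4: ✗ (no rhs in [4,5])
  i=5: ✗ (no rhs in [5,6])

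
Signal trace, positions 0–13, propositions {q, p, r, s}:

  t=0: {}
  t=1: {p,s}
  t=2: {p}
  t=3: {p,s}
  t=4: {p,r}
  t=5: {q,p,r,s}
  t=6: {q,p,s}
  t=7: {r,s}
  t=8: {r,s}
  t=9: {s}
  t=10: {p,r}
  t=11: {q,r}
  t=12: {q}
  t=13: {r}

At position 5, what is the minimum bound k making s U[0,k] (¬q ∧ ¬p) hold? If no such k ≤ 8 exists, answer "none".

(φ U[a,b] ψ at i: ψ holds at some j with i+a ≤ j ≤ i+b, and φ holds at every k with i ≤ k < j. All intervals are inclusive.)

Need earliest j ≥ 5 with (¬q ∧ ¬p), and s at every k in [5,j-1].
  j=5: rhs fails.
  j=6: rhs fails.
  j=7: rhs holds; lhs holds on [5,6]. k = 2.

2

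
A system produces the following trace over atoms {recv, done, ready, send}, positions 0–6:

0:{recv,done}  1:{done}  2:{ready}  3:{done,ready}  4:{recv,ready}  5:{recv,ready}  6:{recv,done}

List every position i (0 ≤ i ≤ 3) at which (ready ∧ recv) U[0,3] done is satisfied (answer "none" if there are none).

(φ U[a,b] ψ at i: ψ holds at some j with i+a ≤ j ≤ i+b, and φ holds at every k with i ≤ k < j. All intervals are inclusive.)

Evaluate at each i in [0,3]:
  i=0: ✓ (rhs at j=0)
  i=1: ✓ (rhs at j=1)
  i=2: ✗ (lhs fails at k=2 before rhs at j=3)
  i=3: ✓ (rhs at j=3)

0, 1, 3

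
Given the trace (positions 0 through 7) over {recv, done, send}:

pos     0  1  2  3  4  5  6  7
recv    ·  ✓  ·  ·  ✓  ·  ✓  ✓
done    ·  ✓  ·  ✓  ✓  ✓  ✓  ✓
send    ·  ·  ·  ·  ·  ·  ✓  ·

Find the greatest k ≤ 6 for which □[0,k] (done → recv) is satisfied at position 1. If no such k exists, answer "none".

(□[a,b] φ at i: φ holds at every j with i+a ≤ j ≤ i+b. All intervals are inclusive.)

(done → recv) must hold from j=1 onward; find where it first fails.
  j=1: holds
  j=2: holds
  j=3: fails
Holds on [1,2], so largest k = 1.

1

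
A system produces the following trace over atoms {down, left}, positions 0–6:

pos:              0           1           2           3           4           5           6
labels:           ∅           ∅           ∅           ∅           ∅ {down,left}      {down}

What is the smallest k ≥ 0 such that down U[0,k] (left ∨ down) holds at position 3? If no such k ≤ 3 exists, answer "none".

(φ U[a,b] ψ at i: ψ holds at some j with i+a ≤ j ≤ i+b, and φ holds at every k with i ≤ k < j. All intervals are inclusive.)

none

Need earliest j ≥ 3 with (left ∨ down), and down at every k in [3,j-1].
  j=3: rhs fails.
  j=4: rhs fails.
  j=5: rhs holds but lhs fails at k=3.
  j=6: rhs holds but lhs fails at k=3.
No witness within the range → none.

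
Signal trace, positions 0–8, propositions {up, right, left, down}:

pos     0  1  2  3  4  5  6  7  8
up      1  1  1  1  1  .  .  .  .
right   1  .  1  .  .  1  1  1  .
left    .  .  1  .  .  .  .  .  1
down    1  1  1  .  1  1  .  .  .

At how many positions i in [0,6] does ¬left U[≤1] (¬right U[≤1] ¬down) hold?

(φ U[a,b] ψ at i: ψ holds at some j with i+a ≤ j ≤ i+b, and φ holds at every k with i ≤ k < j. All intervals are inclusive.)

3

Evaluate at each i in [0,6]:
  i=0: ✗ (no rhs in [0,1])
  i=1: ✗ (no rhs in [1,2])
  i=2: ✗ (lhs fails at k=2 before rhs at j=3)
  i=3: ✓ (rhs at j=3)
  i=4: ✗ (no rhs in [4,5])
  i=5: ✓ (rhs at j=6; lhs holds on [5,5])
  i=6: ✓ (rhs at j=6)
Positions where it holds: {3, 5, 6} → 3.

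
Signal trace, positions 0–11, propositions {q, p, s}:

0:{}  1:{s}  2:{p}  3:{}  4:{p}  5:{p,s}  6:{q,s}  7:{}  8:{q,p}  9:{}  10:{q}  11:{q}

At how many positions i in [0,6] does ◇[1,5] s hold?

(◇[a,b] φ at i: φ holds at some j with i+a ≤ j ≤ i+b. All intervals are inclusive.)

6

Evaluate at each i in [0,6]:
  i=0: ✓ (witness j=1)
  i=1: ✓ (witness j=5)
  i=2: ✓ (witness j=5)
  i=3: ✓ (witness j=5)
  i=4: ✓ (witness j=5)
  i=5: ✓ (witness j=6)
  i=6: ✗ (none in [7,11])
Positions where it holds: {0, 1, 2, 3, 4, 5} → 6.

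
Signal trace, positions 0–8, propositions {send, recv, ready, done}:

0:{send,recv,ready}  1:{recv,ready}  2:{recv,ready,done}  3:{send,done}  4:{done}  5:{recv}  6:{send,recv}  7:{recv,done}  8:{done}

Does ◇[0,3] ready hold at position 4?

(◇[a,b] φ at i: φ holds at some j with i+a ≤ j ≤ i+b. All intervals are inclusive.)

Check ready at each j in [4,7]:
  j=4: false
  j=5: false
  j=6: false
  j=7: false
No position in the window satisfies it → formula fails.

No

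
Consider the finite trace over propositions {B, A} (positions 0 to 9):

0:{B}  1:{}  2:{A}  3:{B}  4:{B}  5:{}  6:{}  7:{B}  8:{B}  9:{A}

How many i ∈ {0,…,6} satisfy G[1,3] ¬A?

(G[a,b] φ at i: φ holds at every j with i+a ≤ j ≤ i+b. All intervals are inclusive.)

4

Evaluate at each i in [0,6]:
  i=0: ✗ (fails at j=2)
  i=1: ✗ (fails at j=2)
  i=2: ✓ (all of [3,5])
  i=3: ✓ (all of [4,6])
  i=4: ✓ (all of [5,7])
  i=5: ✓ (all of [6,8])
  i=6: ✗ (fails at j=9)
Positions where it holds: {2, 3, 4, 5} → 4.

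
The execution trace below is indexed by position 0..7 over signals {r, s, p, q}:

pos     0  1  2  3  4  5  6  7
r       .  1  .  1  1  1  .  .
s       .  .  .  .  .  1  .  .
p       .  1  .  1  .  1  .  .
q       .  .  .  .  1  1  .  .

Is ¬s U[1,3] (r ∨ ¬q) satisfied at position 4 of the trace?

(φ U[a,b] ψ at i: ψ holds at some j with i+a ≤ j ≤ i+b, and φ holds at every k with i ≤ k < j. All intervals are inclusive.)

Need some j in [5,7] with (r ∨ ¬q), and ¬s at every k in [4,j-1].
  j=5: (r ∨ ¬q) holds; ¬s holds at every k in [4,4] → satisfied.

True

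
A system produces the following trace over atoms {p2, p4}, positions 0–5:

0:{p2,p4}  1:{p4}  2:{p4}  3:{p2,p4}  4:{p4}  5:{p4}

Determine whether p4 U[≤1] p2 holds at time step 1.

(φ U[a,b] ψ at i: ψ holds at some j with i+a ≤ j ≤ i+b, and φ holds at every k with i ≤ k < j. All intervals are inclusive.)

Need some j in [1,2] with p2, and p4 at every k in [1,j-1].
  j=1: p2 false.
  j=2: p2 false.
No j in the window works → until fails.

Does not hold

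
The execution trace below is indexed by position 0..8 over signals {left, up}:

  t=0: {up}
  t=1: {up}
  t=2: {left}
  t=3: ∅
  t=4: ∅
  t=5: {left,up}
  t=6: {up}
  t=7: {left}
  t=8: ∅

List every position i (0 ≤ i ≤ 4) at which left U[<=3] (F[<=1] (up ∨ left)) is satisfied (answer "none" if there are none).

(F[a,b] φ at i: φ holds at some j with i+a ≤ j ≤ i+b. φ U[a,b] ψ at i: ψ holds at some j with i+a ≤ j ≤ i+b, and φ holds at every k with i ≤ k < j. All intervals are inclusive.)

0, 1, 2, 4

Evaluate at each i in [0,4]:
  i=0: ✓ (rhs at j=0)
  i=1: ✓ (rhs at j=1)
  i=2: ✓ (rhs at j=2)
  i=3: ✗ (lhs fails at k=3 before rhs at j=4)
  i=4: ✓ (rhs at j=4)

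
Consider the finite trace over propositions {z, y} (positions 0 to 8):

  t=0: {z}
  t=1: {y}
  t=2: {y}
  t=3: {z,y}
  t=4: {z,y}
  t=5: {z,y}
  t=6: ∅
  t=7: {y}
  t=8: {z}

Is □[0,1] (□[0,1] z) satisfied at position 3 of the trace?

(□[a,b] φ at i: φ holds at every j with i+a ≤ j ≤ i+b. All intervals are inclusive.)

Check □[0,1] z at every j in [3,4]:
  j=3: holds on [3,4]
  j=4: holds on [4,5]
All positions satisfy it → formula holds.

True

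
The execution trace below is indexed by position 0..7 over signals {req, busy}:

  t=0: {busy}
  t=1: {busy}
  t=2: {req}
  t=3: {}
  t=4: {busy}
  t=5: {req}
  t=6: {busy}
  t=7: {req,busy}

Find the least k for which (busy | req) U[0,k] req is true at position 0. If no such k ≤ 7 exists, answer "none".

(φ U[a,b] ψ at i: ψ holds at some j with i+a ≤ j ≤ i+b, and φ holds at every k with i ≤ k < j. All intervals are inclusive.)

2

Need earliest j ≥ 0 with req, and (busy | req) at every k in [0,j-1].
  j=0: rhs fails.
  j=1: rhs fails.
  j=2: rhs holds; lhs holds on [0,1]. k = 2.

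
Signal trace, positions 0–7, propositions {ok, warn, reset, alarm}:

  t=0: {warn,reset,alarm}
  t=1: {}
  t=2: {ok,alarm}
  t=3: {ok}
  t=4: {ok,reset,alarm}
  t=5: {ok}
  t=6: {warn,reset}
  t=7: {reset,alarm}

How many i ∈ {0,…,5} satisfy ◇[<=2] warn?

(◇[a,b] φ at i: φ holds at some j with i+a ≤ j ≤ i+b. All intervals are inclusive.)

Evaluate at each i in [0,5]:
  i=0: ✓ (witness j=0)
  i=1: ✗ (none in [1,3])
  i=2: ✗ (none in [2,4])
  i=3: ✗ (none in [3,5])
  i=4: ✓ (witness j=6)
  i=5: ✓ (witness j=6)
Positions where it holds: {0, 4, 5} → 3.

3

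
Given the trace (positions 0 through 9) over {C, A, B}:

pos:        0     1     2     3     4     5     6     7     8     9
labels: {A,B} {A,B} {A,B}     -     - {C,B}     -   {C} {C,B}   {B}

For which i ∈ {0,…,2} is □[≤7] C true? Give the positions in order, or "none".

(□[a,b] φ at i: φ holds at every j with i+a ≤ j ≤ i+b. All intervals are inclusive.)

Evaluate at each i in [0,2]:
  i=0: ✗ (fails at j=0)
  i=1: ✗ (fails at j=1)
  i=2: ✗ (fails at j=2)

none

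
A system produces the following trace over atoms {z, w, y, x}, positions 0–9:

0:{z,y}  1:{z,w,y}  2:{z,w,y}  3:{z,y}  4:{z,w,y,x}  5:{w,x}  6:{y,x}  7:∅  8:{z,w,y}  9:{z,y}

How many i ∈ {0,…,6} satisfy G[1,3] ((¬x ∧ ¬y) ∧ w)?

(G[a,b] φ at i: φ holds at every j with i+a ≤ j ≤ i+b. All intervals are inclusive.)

0

Evaluate at each i in [0,6]:
  i=0: ✗ (fails at j=1)
  i=1: ✗ (fails at j=2)
  i=2: ✗ (fails at j=3)
  i=3: ✗ (fails at j=4)
  i=4: ✗ (fails at j=5)
  i=5: ✗ (fails at j=6)
  i=6: ✗ (fails at j=7)
Positions where it holds: {} → 0.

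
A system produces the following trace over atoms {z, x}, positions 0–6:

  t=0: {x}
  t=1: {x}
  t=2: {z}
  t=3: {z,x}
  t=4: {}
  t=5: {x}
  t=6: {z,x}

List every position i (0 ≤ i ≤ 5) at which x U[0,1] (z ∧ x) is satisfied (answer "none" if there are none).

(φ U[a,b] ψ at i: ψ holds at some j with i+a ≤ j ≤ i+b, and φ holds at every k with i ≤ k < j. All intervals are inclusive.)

3, 5

Evaluate at each i in [0,5]:
  i=0: ✗ (no rhs in [0,1])
  i=1: ✗ (no rhs in [1,2])
  i=2: ✗ (lhs fails at k=2 before rhs at j=3)
  i=3: ✓ (rhs at j=3)
  i=4: ✗ (no rhs in [4,5])
  i=5: ✓ (rhs at j=6; lhs holds on [5,5])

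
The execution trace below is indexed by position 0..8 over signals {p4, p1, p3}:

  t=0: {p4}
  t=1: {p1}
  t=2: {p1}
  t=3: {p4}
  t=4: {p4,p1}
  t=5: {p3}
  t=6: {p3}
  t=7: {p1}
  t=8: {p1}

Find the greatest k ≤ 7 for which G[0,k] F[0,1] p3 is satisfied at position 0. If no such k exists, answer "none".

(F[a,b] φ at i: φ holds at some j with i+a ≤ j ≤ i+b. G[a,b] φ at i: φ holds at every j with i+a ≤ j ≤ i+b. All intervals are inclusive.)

none

F[0,1] p3 must hold from j=0 onward; find where it first fails.
  j=0: fails → no k works.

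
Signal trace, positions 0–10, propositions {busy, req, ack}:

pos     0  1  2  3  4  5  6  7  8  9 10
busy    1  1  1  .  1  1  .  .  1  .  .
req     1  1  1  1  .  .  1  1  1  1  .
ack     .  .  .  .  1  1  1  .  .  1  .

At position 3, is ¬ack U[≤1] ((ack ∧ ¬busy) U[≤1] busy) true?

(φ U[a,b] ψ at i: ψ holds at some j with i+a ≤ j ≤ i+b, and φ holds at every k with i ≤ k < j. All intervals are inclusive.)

Holds

Need some j in [3,4] with ((ack ∧ ¬busy) U[≤1] busy), and ¬ack at every k in [3,j-1].
  j=3: ((ack ∧ ¬busy) U[≤1] busy) — fails.
  j=4: ((ack ∧ ¬busy) U[≤1] busy) holds; ¬ack holds at every k in [3,3] → satisfied.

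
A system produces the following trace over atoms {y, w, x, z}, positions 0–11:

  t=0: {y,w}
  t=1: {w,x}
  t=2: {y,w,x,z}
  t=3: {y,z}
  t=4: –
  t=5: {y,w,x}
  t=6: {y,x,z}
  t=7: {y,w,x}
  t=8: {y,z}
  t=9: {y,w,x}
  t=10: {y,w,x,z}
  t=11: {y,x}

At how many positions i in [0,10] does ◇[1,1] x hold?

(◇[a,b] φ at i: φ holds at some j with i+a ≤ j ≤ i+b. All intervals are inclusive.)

8

Evaluate at each i in [0,10]:
  i=0: ✓ (witness j=1)
  i=1: ✓ (witness j=2)
  i=2: ✗ (none in [3,3])
  i=3: ✗ (none in [4,4])
  i=4: ✓ (witness j=5)
  i=5: ✓ (witness j=6)
  i=6: ✓ (witness j=7)
  i=7: ✗ (none in [8,8])
  i=8: ✓ (witness j=9)
  i=9: ✓ (witness j=10)
  i=10: ✓ (witness j=11)
Positions where it holds: {0, 1, 4, 5, 6, 8, 9, 10} → 8.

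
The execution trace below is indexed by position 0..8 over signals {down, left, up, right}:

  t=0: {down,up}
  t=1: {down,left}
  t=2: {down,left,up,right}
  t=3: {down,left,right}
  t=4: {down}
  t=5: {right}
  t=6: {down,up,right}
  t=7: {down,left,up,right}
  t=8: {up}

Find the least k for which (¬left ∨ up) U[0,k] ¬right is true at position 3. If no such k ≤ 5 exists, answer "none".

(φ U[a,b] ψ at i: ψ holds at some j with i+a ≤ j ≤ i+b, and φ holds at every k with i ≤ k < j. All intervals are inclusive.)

Need earliest j ≥ 3 with ¬right, and (¬left ∨ up) at every k in [3,j-1].
  j=3: rhs fails.
  j=4: rhs holds but lhs fails at k=3.
  j=5: rhs fails.
  j=6: rhs fails.
  j=7: rhs fails.
  j=8: rhs holds but lhs fails at k=3.
No witness within the range → none.

none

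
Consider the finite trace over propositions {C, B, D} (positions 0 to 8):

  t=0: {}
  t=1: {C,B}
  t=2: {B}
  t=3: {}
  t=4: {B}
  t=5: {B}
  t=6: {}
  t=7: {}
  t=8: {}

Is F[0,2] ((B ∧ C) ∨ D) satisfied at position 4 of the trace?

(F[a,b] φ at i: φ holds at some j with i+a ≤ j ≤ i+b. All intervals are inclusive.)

No

Check ((B ∧ C) ∨ D) at each j in [4,6]:
  j=4: false
  j=5: false
  j=6: false
No position in the window satisfies it → formula fails.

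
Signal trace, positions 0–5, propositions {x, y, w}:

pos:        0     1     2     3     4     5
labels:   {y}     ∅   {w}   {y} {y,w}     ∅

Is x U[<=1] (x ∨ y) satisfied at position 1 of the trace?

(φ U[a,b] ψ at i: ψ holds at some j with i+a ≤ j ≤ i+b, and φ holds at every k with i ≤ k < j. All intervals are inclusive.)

Does not hold

Need some j in [1,2] with (x ∨ y), and x at every k in [1,j-1].
  j=1: (x ∨ y) false.
  j=2: (x ∨ y) false.
No j in the window works → until fails.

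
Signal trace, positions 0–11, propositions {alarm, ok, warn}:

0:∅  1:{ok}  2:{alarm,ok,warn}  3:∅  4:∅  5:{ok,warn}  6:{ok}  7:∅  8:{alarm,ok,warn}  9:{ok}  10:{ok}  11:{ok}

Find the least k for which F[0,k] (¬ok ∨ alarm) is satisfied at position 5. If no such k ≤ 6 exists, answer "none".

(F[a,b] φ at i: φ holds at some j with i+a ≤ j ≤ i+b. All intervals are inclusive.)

2

Scan j = 5,6,… for (¬ok ∨ alarm):
  j=5: fails
  j=6: fails
  j=7: holds
First hit at j=7, so smallest k = 7-5 = 2.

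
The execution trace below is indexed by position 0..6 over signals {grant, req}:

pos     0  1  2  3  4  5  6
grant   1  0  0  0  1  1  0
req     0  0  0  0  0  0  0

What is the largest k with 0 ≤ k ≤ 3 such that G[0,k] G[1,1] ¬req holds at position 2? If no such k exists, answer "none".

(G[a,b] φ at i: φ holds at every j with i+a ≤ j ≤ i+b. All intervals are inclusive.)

3

G[1,1] ¬req must hold from j=2 onward; find where it first fails.
  j=2: holds
  j=3: holds
  j=4: holds
  j=5: holds
Holds through j=5; largest k = 3.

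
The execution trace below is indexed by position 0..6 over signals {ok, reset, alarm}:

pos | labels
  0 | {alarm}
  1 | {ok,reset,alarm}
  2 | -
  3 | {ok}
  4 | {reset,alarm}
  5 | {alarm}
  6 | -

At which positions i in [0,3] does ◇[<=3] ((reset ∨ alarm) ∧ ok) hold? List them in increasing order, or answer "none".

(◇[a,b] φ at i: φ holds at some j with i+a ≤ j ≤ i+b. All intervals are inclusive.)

0, 1

Evaluate at each i in [0,3]:
  i=0: ✓ (witness j=1)
  i=1: ✓ (witness j=1)
  i=2: ✗ (none in [2,5])
  i=3: ✗ (none in [3,6])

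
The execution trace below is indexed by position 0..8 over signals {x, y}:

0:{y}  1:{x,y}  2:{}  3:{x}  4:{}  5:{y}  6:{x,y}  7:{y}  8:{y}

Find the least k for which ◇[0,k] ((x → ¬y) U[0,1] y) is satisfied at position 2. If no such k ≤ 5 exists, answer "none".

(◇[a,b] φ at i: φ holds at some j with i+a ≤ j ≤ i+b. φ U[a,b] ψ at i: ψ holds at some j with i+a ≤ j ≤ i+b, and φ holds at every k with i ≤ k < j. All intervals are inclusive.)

Scan j = 2,3,… for ((x → ¬y) U[0,1] y):
  j=2: fails
  j=3: fails
  j=4: holds
First hit at j=4, so smallest k = 4-2 = 2.

2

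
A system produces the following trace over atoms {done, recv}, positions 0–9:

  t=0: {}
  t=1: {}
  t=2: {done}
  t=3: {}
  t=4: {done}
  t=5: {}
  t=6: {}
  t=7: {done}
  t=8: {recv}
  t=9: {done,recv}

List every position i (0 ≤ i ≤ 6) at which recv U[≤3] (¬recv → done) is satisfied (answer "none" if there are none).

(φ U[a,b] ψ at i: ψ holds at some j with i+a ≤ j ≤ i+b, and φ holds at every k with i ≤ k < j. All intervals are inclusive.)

2, 4

Evaluate at each i in [0,6]:
  i=0: ✗ (lhs fails at k=0 before rhs at j=2)
  i=1: ✗ (lhs fails at k=1 before rhs at j=2)
  i=2: ✓ (rhs at j=2)
  i=3: ✗ (lhs fails at k=3 before rhs at j=4)
  i=4: ✓ (rhs at j=4)
  i=5: ✗ (lhs fails at k=5 before rhs at j=7)
  i=6: ✗ (lhs fails at k=6 before rhs at j=7)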